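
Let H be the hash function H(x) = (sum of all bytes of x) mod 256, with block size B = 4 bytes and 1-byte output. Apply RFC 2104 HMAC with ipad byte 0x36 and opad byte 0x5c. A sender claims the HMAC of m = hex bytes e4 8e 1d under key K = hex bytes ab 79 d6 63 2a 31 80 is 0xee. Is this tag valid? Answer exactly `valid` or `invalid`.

invalid

Key hex bytes ab 79 d6 63 2a 31 80 is 7 bytes > B = 4, so hash it first: H(key) = 38, then zero-pad to 4 bytes: K' = 38 00 00 00.
K' ⊕ ipad = 0e 36 36 36; K' ⊕ opad = 64 5c 5c 5c.
Inner hash: sum = 14+54+54+54+228+142+29 = 575; mod 256 = 63 → 3f.
Outer hash (recomputed tag): sum = 100+92+92+92+63 = 439; mod 256 = 183 → b7.
Recomputed tag = b7; claimed = ee → mismatch.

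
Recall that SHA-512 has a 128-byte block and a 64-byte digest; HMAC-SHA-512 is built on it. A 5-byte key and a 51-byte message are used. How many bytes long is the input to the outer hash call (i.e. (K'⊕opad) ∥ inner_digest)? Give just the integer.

Key is 5 ≤ 128 bytes, zero-padded: |K'| = 128.
Outer input = (K'⊕opad) ∥ H(inner) → 128 + 64 = 192 bytes.

192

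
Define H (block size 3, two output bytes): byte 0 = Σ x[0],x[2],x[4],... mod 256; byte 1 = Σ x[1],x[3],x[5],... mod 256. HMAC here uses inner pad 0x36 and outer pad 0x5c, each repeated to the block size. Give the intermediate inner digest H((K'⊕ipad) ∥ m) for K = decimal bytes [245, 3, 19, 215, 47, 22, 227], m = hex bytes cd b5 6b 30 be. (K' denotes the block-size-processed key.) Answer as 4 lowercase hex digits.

Key decimal bytes [245, 3, 19, 215, 47, 22, 227] = f5 03 13 d7 2f 16 e3 is 7 bytes > B = 3, so hash it first: H(key) = 1a f0, then zero-pad to 3 bytes: K' = 1a f0 00.
K' ⊕ ipad = 2c c6 36.
Inner input = 2c c6 36 ∥ cd b5 6b 30 be.
Inner hash: even-index sum = 327 mod 256 = 71; odd-index sum = 700 mod 256 = 188 → 47 bc.

47bc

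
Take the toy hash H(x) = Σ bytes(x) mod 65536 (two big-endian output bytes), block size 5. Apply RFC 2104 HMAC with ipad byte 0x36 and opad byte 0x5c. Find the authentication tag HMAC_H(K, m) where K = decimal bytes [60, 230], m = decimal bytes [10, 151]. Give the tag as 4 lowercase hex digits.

024d

Key decimal bytes [60, 230] = 3c e6 is 2 bytes ≤ B = 5; zero-pad to 5 bytes: K' = 3c e6 00 00 00.
K' ⊕ ipad = 0a d0 36 36 36.  K' ⊕ opad = 60 ba 5c 5c 5c.
Inner input = (K'⊕ipad) ∥ m = 0a d0 36 36 36 ∥ 0a 97.
Inner hash: sum = 10+208+54+54+54+10+151 = 541 → 02 1d.
Outer input = (K'⊕opad) ∥ inner = 60 ba 5c 5c 5c ∥ 02 1d.
Outer hash (tag): sum = 96+186+92+92+92+2+29 = 589 → 02 4d.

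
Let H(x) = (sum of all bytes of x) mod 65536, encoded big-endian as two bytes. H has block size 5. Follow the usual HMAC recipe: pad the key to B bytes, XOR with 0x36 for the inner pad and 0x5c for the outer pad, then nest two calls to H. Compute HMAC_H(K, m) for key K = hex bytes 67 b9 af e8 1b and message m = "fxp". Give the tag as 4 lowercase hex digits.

Key hex bytes 67 b9 af e8 1b is exactly B = 5 bytes: K' = 67 b9 af e8 1b.
K' ⊕ ipad = 51 8f 99 de 2d.  K' ⊕ opad = 3b e5 f3 b4 47.
Inner input = (K'⊕ipad) ∥ m = 51 8f 99 de 2d ∥ 66 78 70.
Inner hash: sum = 81+143+153+222+45+102+120+112 = 978 → 03 d2.
Outer input = (K'⊕opad) ∥ inner = 3b e5 f3 b4 47 ∥ 03 d2.
Outer hash (tag): sum = 59+229+243+180+71+3+210 = 995 → 03 e3.

03e3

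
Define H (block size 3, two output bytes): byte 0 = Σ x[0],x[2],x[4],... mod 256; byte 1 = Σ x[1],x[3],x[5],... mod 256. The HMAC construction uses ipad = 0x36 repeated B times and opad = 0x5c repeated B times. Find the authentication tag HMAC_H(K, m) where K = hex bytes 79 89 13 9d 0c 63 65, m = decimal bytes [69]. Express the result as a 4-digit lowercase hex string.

Key hex bytes 79 89 13 9d 0c 63 65 is 7 bytes > B = 3, so hash it first: H(key) = fd 89, then zero-pad to 3 bytes: K' = fd 89 00.
K' ⊕ ipad = cb bf 36.  K' ⊕ opad = a1 d5 5c.
Inner input = (K'⊕ipad) ∥ m = cb bf 36 ∥ 45.
Inner hash: even-index sum = 257 mod 256 = 1; odd-index sum = 260 mod 256 = 4 → 01 04.
Outer input = (K'⊕opad) ∥ inner = a1 d5 5c ∥ 01 04.
Outer hash (tag): even-index sum = 257 mod 256 = 1; odd-index sum = 214 mod 256 = 214 → 01 d6.

01d6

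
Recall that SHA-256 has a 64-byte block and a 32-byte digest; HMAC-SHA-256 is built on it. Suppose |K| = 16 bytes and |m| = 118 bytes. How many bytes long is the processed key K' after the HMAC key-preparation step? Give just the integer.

64

Key is 16 ≤ 64 bytes, zero-padded: |K'| = 64.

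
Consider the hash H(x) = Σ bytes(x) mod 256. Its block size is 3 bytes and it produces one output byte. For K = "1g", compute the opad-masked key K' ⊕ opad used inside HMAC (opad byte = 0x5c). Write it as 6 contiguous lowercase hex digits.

Key "1g" = 31 67 is 2 bytes ≤ B = 3; zero-pad to 3 bytes: K' = 31 67 00.
XOR each byte with 0x5c: 31⊕5c=6d, 67⊕5c=3b, 00⊕5c=5c.

6d3b5c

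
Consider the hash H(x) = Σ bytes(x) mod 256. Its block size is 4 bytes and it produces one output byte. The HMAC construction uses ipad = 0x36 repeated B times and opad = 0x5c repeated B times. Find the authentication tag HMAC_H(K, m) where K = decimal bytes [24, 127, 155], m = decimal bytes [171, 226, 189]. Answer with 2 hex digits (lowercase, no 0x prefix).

2e

Key decimal bytes [24, 127, 155] = 18 7f 9b is 3 bytes ≤ B = 4; zero-pad to 4 bytes: K' = 18 7f 9b 00.
K' ⊕ ipad = 2e 49 ad 36.  K' ⊕ opad = 44 23 c7 5c.
Inner input = (K'⊕ipad) ∥ m = 2e 49 ad 36 ∥ ab e2 bd.
Inner hash: sum = 46+73+173+54+171+226+189 = 932; mod 256 = 164 → a4.
Outer input = (K'⊕opad) ∥ inner = 44 23 c7 5c ∥ a4.
Outer hash (tag): sum = 68+35+199+92+164 = 558; mod 256 = 46 → 2e.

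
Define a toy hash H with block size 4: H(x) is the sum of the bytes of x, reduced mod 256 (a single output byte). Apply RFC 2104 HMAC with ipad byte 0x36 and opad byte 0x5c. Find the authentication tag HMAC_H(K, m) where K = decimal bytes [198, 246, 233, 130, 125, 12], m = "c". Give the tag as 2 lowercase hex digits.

8b

Key decimal bytes [198, 246, 233, 130, 125, 12] = c6 f6 e9 82 7d 0c is 6 bytes > B = 4, so hash it first: H(key) = b0, then zero-pad to 4 bytes: K' = b0 00 00 00.
K' ⊕ ipad = 86 36 36 36.  K' ⊕ opad = ec 5c 5c 5c.
Inner input = (K'⊕ipad) ∥ m = 86 36 36 36 ∥ 63.
Inner hash: sum = 134+54+54+54+99 = 395; mod 256 = 139 → 8b.
Outer input = (K'⊕opad) ∥ inner = ec 5c 5c 5c ∥ 8b.
Outer hash (tag): sum = 236+92+92+92+139 = 651; mod 256 = 139 → 8b.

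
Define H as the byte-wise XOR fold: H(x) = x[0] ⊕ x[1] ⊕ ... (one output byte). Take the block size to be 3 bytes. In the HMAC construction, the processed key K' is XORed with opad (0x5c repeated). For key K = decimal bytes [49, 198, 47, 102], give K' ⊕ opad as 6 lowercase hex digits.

Key decimal bytes [49, 198, 47, 102] = 31 c6 2f 66 is 4 bytes > B = 3, so hash it first: H(key) = be, then zero-pad to 3 bytes: K' = be 00 00.
XOR each byte with 0x5c: be⊕5c=e2, 00⊕5c=5c, 00⊕5c=5c.

e25c5c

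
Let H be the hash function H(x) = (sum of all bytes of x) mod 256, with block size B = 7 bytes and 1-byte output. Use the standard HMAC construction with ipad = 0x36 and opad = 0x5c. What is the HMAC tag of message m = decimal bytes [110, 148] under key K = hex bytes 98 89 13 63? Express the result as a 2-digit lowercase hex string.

Key hex bytes 98 89 13 63 is 4 bytes ≤ B = 7; zero-pad to 7 bytes: K' = 98 89 13 63 00 00 00.
K' ⊕ ipad = ae bf 25 55 36 36 36.  K' ⊕ opad = c4 d5 4f 3f 5c 5c 5c.
Inner input = (K'⊕ipad) ∥ m = ae bf 25 55 36 36 36 ∥ 6e 94.
Inner hash: sum = 174+191+37+85+54+54+54+110+148 = 907; mod 256 = 139 → 8b.
Outer input = (K'⊕opad) ∥ inner = c4 d5 4f 3f 5c 5c 5c ∥ 8b.
Outer hash (tag): sum = 196+213+79+63+92+92+92+139 = 966; mod 256 = 198 → c6.

c6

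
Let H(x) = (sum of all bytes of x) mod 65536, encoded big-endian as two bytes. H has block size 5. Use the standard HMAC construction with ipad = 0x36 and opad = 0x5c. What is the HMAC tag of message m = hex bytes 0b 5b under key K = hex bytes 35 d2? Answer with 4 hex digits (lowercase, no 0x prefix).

Key hex bytes 35 d2 is 2 bytes ≤ B = 5; zero-pad to 5 bytes: K' = 35 d2 00 00 00.
K' ⊕ ipad = 03 e4 36 36 36.  K' ⊕ opad = 69 8e 5c 5c 5c.
Inner input = (K'⊕ipad) ∥ m = 03 e4 36 36 36 ∥ 0b 5b.
Inner hash: sum = 3+228+54+54+54+11+91 = 495 → 01 ef.
Outer input = (K'⊕opad) ∥ inner = 69 8e 5c 5c 5c ∥ 01 ef.
Outer hash (tag): sum = 105+142+92+92+92+1+239 = 763 → 02 fb.

02fb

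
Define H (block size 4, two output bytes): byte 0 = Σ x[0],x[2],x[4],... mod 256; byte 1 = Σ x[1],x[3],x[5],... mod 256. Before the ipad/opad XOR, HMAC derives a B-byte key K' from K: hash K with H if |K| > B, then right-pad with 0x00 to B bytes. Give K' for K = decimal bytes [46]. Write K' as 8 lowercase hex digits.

2e000000

Key decimal bytes [46] = 2e is 1 byte ≤ B = 4; zero-pad to 4 bytes: K' = 2e 00 00 00.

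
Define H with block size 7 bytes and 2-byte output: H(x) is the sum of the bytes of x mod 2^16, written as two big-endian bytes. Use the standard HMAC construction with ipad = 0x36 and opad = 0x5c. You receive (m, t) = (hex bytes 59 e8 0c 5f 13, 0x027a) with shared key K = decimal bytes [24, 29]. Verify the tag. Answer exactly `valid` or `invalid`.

valid

Key decimal bytes [24, 29] = 18 1d is 2 bytes ≤ B = 7; zero-pad to 7 bytes: K' = 18 1d 00 00 00 00 00.
K' ⊕ ipad = 2e 2b 36 36 36 36 36; K' ⊕ opad = 44 41 5c 5c 5c 5c 5c.
Inner hash: sum = 46+43+54+54+54+54+54+89+232+12+95+19 = 806 → 03 26.
Outer hash (recomputed tag): sum = 68+65+92+92+92+92+92+3+38 = 634 → 02 7a.
Recomputed tag = 027a; claimed = 027a → match.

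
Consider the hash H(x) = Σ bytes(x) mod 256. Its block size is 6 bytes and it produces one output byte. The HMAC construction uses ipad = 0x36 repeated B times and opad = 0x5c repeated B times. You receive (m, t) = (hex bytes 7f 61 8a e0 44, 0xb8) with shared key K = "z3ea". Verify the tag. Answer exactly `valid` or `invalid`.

valid

Key "z3ea" = 7a 33 65 61 is 4 bytes ≤ B = 6; zero-pad to 6 bytes: K' = 7a 33 65 61 00 00.
K' ⊕ ipad = 4c 05 53 57 36 36; K' ⊕ opad = 26 6f 39 3d 5c 5c.
Inner hash: sum = 76+5+83+87+54+54+127+97+138+224+68 = 1013; mod 256 = 245 → f5.
Outer hash (recomputed tag): sum = 38+111+57+61+92+92+245 = 696; mod 256 = 184 → b8.
Recomputed tag = b8; claimed = b8 → match.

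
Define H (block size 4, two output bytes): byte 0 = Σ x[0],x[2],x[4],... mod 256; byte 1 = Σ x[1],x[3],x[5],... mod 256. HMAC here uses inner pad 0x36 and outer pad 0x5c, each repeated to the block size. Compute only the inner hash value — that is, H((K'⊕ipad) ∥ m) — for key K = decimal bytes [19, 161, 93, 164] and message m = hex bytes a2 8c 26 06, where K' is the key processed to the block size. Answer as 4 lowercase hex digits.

58bb

Key decimal bytes [19, 161, 93, 164] = 13 a1 5d a4 is exactly B = 4 bytes: K' = 13 a1 5d a4.
K' ⊕ ipad = 25 97 6b 92.
Inner input = 25 97 6b 92 ∥ a2 8c 26 06.
Inner hash: even-index sum = 344 mod 256 = 88; odd-index sum = 443 mod 256 = 187 → 58 bb.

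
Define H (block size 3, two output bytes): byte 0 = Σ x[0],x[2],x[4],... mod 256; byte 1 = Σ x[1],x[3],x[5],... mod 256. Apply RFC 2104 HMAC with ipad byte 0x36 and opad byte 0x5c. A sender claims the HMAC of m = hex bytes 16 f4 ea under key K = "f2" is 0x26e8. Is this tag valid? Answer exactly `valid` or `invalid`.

invalid

Key "f2" = 66 32 is 2 bytes ≤ B = 3; zero-pad to 3 bytes: K' = 66 32 00.
K' ⊕ ipad = 50 04 36; K' ⊕ opad = 3a 6e 5c.
Inner hash: even-index sum = 378 mod 256 = 122; odd-index sum = 260 mod 256 = 4 → 7a 04.
Outer hash (recomputed tag): even-index sum = 154 mod 256 = 154; odd-index sum = 232 mod 256 = 232 → 9a e8.
Recomputed tag = 9ae8; claimed = 26e8 → mismatch.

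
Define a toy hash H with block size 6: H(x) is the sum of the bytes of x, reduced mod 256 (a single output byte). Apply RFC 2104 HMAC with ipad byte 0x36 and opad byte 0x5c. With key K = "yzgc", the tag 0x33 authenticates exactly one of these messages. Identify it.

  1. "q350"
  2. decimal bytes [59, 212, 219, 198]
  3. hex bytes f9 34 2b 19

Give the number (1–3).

1

Key "yzgc" = 79 7a 67 63 is 4 bytes ≤ B = 6; zero-pad to 6 bytes: K' = 79 7a 67 63 00 00.
K' ⊕ ipad = 4f 4c 51 55 36 36; K' ⊕ opad = 25 26 3b 3f 5c 5c.
m1: inner = H(4f 4c 51 55 36 36 71 33 35 30) = b6; tag = H(25 26 3b 3f 5c 5c b6) = 33 ← matches
m2: inner = H(4f 4c 51 55 36 36 3b d4 db c6) = 5d; tag = H(25 26 3b 3f 5c 5c 5d) = da
m3: inner = H(4f 4c 51 55 36 36 f9 34 2b 19) = 1e; tag = H(25 26 3b 3f 5c 5c 1e) = 9b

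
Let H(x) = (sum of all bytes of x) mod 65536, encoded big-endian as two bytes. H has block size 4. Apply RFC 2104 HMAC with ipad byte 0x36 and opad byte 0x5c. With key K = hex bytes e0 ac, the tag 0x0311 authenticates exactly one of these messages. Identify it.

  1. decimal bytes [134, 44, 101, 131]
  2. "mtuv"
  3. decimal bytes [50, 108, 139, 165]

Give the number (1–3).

Key hex bytes e0 ac is 2 bytes ≤ B = 4; zero-pad to 4 bytes: K' = e0 ac 00 00.
K' ⊕ ipad = d6 9a 36 36; K' ⊕ opad = bc f0 5c 5c.
m1: inner = H(d6 9a 36 36 86 2c 65 83) = 03 76; tag = H(bc f0 5c 5c 03 76) = 02dd
m2: inner = H(d6 9a 36 36 6d 74 75 76) = 03 a8; tag = H(bc f0 5c 5c 03 a8) = 030f
m3: inner = H(d6 9a 36 36 32 6c 8b a5) = 03 aa; tag = H(bc f0 5c 5c 03 aa) = 0311 ← matches

3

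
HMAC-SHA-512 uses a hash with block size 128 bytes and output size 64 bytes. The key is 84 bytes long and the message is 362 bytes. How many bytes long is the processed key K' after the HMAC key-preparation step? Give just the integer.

Key is 84 ≤ 128 bytes, zero-padded: |K'| = 128.

128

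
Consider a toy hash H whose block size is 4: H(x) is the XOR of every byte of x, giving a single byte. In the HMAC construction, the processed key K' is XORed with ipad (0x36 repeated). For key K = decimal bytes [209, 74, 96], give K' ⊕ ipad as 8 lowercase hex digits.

Key decimal bytes [209, 74, 96] = d1 4a 60 is 3 bytes ≤ B = 4; zero-pad to 4 bytes: K' = d1 4a 60 00.
XOR each byte with 0x36: d1⊕36=e7, 4a⊕36=7c, 60⊕36=56, 00⊕36=36.

e77c5636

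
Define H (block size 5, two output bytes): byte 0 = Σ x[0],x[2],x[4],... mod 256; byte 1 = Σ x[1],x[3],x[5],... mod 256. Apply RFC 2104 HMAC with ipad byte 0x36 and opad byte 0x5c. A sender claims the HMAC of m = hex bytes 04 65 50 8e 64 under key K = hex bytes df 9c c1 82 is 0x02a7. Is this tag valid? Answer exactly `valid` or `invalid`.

invalid

Key hex bytes df 9c c1 82 is 4 bytes ≤ B = 5; zero-pad to 5 bytes: K' = df 9c c1 82 00.
K' ⊕ ipad = e9 aa f7 b4 36; K' ⊕ opad = 83 c0 9d de 5c.
Inner hash: even-index sum = 777 mod 256 = 9; odd-index sum = 534 mod 256 = 22 → 09 16.
Outer hash (recomputed tag): even-index sum = 402 mod 256 = 146; odd-index sum = 423 mod 256 = 167 → 92 a7.
Recomputed tag = 92a7; claimed = 02a7 → mismatch.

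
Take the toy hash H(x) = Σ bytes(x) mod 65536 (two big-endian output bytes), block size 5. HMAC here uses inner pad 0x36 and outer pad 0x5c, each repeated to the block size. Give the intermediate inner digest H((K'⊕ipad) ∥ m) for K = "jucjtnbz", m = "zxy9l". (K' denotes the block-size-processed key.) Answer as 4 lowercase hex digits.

0343

Key "jucjtnbz" = 6a 75 63 6a 74 6e 62 7a is 8 bytes > B = 5, so hash it first: H(key) = 03 6a, then zero-pad to 5 bytes: K' = 03 6a 00 00 00.
K' ⊕ ipad = 35 5c 36 36 36.
Inner input = 35 5c 36 36 36 ∥ 7a 78 79 39 6c.
Inner hash: sum = 53+92+54+54+54+122+120+121+57+108 = 835 → 03 43.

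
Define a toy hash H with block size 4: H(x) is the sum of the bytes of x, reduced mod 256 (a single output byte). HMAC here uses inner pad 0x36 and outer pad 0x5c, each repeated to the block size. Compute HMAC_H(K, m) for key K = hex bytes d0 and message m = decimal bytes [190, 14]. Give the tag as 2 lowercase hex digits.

Key hex bytes d0 is 1 byte ≤ B = 4; zero-pad to 4 bytes: K' = d0 00 00 00.
K' ⊕ ipad = e6 36 36 36.  K' ⊕ opad = 8c 5c 5c 5c.
Inner input = (K'⊕ipad) ∥ m = e6 36 36 36 ∥ be 0e.
Inner hash: sum = 230+54+54+54+190+14 = 596; mod 256 = 84 → 54.
Outer input = (K'⊕opad) ∥ inner = 8c 5c 5c 5c ∥ 54.
Outer hash (tag): sum = 140+92+92+92+84 = 500; mod 256 = 244 → f4.

f4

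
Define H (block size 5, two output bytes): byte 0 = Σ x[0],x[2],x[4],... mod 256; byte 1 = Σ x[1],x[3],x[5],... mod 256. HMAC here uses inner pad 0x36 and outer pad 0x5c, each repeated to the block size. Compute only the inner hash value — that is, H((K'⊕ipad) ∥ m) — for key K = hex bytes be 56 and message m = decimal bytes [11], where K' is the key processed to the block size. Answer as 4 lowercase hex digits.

f4a1

Key hex bytes be 56 is 2 bytes ≤ B = 5; zero-pad to 5 bytes: K' = be 56 00 00 00.
K' ⊕ ipad = 88 60 36 36 36.
Inner input = 88 60 36 36 36 ∥ 0b.
Inner hash: even-index sum = 244 mod 256 = 244; odd-index sum = 161 mod 256 = 161 → f4 a1.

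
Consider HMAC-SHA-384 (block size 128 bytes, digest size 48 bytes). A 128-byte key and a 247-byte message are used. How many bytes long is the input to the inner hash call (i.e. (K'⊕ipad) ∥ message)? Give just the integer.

Key is 128 ≤ 128 bytes, zero-padded: |K'| = 128.
Inner input = (K'⊕ipad) ∥ m → 128 + 247 = 375 bytes.

375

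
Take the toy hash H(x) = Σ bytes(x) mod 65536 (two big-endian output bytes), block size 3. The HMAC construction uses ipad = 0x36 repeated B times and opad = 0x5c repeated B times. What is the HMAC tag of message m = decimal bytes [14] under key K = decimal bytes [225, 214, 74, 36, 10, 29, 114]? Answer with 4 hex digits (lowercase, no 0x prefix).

019d

Key decimal bytes [225, 214, 74, 36, 10, 29, 114] = e1 d6 4a 24 0a 1d 72 is 7 bytes > B = 3, so hash it first: H(key) = 02 be, then zero-pad to 3 bytes: K' = 02 be 00.
K' ⊕ ipad = 34 88 36.  K' ⊕ opad = 5e e2 5c.
Inner input = (K'⊕ipad) ∥ m = 34 88 36 ∥ 0e.
Inner hash: sum = 52+136+54+14 = 256 → 01 00.
Outer input = (K'⊕opad) ∥ inner = 5e e2 5c ∥ 01 00.
Outer hash (tag): sum = 94+226+92+1+0 = 413 → 01 9d.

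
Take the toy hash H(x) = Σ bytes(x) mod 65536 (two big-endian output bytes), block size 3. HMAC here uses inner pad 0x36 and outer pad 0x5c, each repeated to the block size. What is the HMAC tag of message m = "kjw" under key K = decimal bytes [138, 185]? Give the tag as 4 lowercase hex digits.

02e6

Key decimal bytes [138, 185] = 8a b9 is 2 bytes ≤ B = 3; zero-pad to 3 bytes: K' = 8a b9 00.
K' ⊕ ipad = bc 8f 36.  K' ⊕ opad = d6 e5 5c.
Inner input = (K'⊕ipad) ∥ m = bc 8f 36 ∥ 6b 6a 77.
Inner hash: sum = 188+143+54+107+106+119 = 717 → 02 cd.
Outer input = (K'⊕opad) ∥ inner = d6 e5 5c ∥ 02 cd.
Outer hash (tag): sum = 214+229+92+2+205 = 742 → 02 e6.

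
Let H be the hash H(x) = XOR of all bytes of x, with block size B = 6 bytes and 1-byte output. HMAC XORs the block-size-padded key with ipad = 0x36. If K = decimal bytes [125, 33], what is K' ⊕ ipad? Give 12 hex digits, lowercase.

Key decimal bytes [125, 33] = 7d 21 is 2 bytes ≤ B = 6; zero-pad to 6 bytes: K' = 7d 21 00 00 00 00.
XOR each byte with 0x36: 7d⊕36=4b, 21⊕36=17, 00⊕36=36, 00⊕36=36, 00⊕36=36, 00⊕36=36.

4b1736363636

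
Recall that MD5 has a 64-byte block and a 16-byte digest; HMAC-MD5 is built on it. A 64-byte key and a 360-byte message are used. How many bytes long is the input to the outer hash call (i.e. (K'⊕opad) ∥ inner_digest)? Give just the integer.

80

Key is 64 ≤ 64 bytes, zero-padded: |K'| = 64.
Outer input = (K'⊕opad) ∥ H(inner) → 64 + 16 = 80 bytes.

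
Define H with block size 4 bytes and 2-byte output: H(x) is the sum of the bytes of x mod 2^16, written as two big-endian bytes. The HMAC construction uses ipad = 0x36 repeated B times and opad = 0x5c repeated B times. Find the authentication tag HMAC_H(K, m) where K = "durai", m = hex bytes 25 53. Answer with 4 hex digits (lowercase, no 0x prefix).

Key "durai" = 64 75 72 61 69 is 5 bytes > B = 4, so hash it first: H(key) = 02 15, then zero-pad to 4 bytes: K' = 02 15 00 00.
K' ⊕ ipad = 34 23 36 36.  K' ⊕ opad = 5e 49 5c 5c.
Inner input = (K'⊕ipad) ∥ m = 34 23 36 36 ∥ 25 53.
Inner hash: sum = 52+35+54+54+37+83 = 315 → 01 3b.
Outer input = (K'⊕opad) ∥ inner = 5e 49 5c 5c ∥ 01 3b.
Outer hash (tag): sum = 94+73+92+92+1+59 = 411 → 01 9b.

019b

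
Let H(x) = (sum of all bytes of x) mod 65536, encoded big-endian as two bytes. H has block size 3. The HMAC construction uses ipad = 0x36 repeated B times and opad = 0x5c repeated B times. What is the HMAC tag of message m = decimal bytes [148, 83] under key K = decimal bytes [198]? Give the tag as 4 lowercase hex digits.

0197

Key decimal bytes [198] = c6 is 1 byte ≤ B = 3; zero-pad to 3 bytes: K' = c6 00 00.
K' ⊕ ipad = f0 36 36.  K' ⊕ opad = 9a 5c 5c.
Inner input = (K'⊕ipad) ∥ m = f0 36 36 ∥ 94 53.
Inner hash: sum = 240+54+54+148+83 = 579 → 02 43.
Outer input = (K'⊕opad) ∥ inner = 9a 5c 5c ∥ 02 43.
Outer hash (tag): sum = 154+92+92+2+67 = 407 → 01 97.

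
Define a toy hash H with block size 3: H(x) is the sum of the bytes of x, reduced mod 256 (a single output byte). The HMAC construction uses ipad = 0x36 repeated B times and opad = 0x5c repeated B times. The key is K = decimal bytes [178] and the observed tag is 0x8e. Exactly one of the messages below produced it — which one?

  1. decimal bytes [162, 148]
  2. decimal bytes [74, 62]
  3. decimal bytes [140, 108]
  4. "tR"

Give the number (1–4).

3

Key decimal bytes [178] = b2 is 1 byte ≤ B = 3; zero-pad to 3 bytes: K' = b2 00 00.
K' ⊕ ipad = 84 36 36; K' ⊕ opad = ee 5c 5c.
m1: inner = H(84 36 36 a2 94) = 26; tag = H(ee 5c 5c 26) = cc
m2: inner = H(84 36 36 4a 3e) = 78; tag = H(ee 5c 5c 78) = 1e
m3: inner = H(84 36 36 8c 6c) = e8; tag = H(ee 5c 5c e8) = 8e ← matches
m4: inner = H(84 36 36 74 52) = b6; tag = H(ee 5c 5c b6) = 5c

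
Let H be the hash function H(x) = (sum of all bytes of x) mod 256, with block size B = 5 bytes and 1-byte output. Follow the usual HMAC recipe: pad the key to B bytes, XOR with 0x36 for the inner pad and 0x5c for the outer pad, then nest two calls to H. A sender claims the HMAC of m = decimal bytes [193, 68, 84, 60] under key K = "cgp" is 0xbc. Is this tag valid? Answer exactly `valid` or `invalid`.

invalid

Key "cgp" = 63 67 70 is 3 bytes ≤ B = 5; zero-pad to 5 bytes: K' = 63 67 70 00 00.
K' ⊕ ipad = 55 51 46 36 36; K' ⊕ opad = 3f 3b 2c 5c 5c.
Inner hash: sum = 85+81+70+54+54+193+68+84+60 = 749; mod 256 = 237 → ed.
Outer hash (recomputed tag): sum = 63+59+44+92+92+237 = 587; mod 256 = 75 → 4b.
Recomputed tag = 4b; claimed = bc → mismatch.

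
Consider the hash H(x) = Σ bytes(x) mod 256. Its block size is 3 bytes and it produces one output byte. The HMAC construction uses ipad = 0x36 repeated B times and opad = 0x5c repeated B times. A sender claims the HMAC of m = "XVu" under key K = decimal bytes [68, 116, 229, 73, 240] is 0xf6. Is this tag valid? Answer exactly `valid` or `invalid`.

Key decimal bytes [68, 116, 229, 73, 240] = 44 74 e5 49 f0 is 5 bytes > B = 3, so hash it first: H(key) = d6, then zero-pad to 3 bytes: K' = d6 00 00.
K' ⊕ ipad = e0 36 36; K' ⊕ opad = 8a 5c 5c.
Inner hash: sum = 224+54+54+88+86+117 = 623; mod 256 = 111 → 6f.
Outer hash (recomputed tag): sum = 138+92+92+111 = 433; mod 256 = 177 → b1.
Recomputed tag = b1; claimed = f6 → mismatch.

invalid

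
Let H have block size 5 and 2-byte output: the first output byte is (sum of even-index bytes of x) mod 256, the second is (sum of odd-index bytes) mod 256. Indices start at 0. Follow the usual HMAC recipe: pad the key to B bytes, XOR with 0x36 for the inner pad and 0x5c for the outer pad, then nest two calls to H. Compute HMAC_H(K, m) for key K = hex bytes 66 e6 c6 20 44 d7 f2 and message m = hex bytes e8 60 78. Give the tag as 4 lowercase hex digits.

Key hex bytes 66 e6 c6 20 44 d7 f2 is 7 bytes > B = 5, so hash it first: H(key) = 62 dd, then zero-pad to 5 bytes: K' = 62 dd 00 00 00.
K' ⊕ ipad = 54 eb 36 36 36.  K' ⊕ opad = 3e 81 5c 5c 5c.
Inner input = (K'⊕ipad) ∥ m = 54 eb 36 36 36 ∥ e8 60 78.
Inner hash: even-index sum = 288 mod 256 = 32; odd-index sum = 641 mod 256 = 129 → 20 81.
Outer input = (K'⊕opad) ∥ inner = 3e 81 5c 5c 5c ∥ 20 81.
Outer hash (tag): even-index sum = 375 mod 256 = 119; odd-index sum = 253 mod 256 = 253 → 77 fd.

77fd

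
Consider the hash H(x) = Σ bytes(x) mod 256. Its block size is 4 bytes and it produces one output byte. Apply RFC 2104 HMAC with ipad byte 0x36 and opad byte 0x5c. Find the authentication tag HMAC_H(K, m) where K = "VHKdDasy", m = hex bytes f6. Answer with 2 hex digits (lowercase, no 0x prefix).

16

Key "VHKdDasy" = 56 48 4b 64 44 61 73 79 is 8 bytes > B = 4, so hash it first: H(key) = de, then zero-pad to 4 bytes: K' = de 00 00 00.
K' ⊕ ipad = e8 36 36 36.  K' ⊕ opad = 82 5c 5c 5c.
Inner input = (K'⊕ipad) ∥ m = e8 36 36 36 ∥ f6.
Inner hash: sum = 232+54+54+54+246 = 640; mod 256 = 128 → 80.
Outer input = (K'⊕opad) ∥ inner = 82 5c 5c 5c ∥ 80.
Outer hash (tag): sum = 130+92+92+92+128 = 534; mod 256 = 22 → 16.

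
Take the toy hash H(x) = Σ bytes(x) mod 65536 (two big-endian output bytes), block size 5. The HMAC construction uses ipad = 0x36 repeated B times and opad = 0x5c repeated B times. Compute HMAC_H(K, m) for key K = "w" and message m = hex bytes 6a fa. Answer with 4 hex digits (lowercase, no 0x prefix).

021a

Key "w" = 77 is 1 byte ≤ B = 5; zero-pad to 5 bytes: K' = 77 00 00 00 00.
K' ⊕ ipad = 41 36 36 36 36.  K' ⊕ opad = 2b 5c 5c 5c 5c.
Inner input = (K'⊕ipad) ∥ m = 41 36 36 36 36 ∥ 6a fa.
Inner hash: sum = 65+54+54+54+54+106+250 = 637 → 02 7d.
Outer input = (K'⊕opad) ∥ inner = 2b 5c 5c 5c 5c ∥ 02 7d.
Outer hash (tag): sum = 43+92+92+92+92+2+125 = 538 → 02 1a.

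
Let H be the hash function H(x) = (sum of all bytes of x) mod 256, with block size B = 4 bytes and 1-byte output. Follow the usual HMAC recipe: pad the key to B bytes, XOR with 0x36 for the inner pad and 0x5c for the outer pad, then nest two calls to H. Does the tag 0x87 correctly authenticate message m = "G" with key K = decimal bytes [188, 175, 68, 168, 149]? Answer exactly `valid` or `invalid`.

valid

Key decimal bytes [188, 175, 68, 168, 149] = bc af 44 a8 95 is 5 bytes > B = 4, so hash it first: H(key) = ec, then zero-pad to 4 bytes: K' = ec 00 00 00.
K' ⊕ ipad = da 36 36 36; K' ⊕ opad = b0 5c 5c 5c.
Inner hash: sum = 218+54+54+54+71 = 451; mod 256 = 195 → c3.
Outer hash (recomputed tag): sum = 176+92+92+92+195 = 647; mod 256 = 135 → 87.
Recomputed tag = 87; claimed = 87 → match.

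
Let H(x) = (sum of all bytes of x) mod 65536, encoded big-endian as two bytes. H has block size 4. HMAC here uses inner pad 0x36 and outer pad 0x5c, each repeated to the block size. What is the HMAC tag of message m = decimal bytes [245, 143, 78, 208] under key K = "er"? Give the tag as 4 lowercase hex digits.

01c7

Key "er" = 65 72 is 2 bytes ≤ B = 4; zero-pad to 4 bytes: K' = 65 72 00 00.
K' ⊕ ipad = 53 44 36 36.  K' ⊕ opad = 39 2e 5c 5c.
Inner input = (K'⊕ipad) ∥ m = 53 44 36 36 ∥ f5 8f 4e d0.
Inner hash: sum = 83+68+54+54+245+143+78+208 = 933 → 03 a5.
Outer input = (K'⊕opad) ∥ inner = 39 2e 5c 5c ∥ 03 a5.
Outer hash (tag): sum = 57+46+92+92+3+165 = 455 → 01 c7.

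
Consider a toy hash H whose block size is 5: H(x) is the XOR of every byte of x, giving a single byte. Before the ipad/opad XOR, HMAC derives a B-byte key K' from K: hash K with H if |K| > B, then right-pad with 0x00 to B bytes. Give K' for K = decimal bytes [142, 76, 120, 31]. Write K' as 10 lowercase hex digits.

8e4c781f00

Key decimal bytes [142, 76, 120, 31] = 8e 4c 78 1f is 4 bytes ≤ B = 5; zero-pad to 5 bytes: K' = 8e 4c 78 1f 00.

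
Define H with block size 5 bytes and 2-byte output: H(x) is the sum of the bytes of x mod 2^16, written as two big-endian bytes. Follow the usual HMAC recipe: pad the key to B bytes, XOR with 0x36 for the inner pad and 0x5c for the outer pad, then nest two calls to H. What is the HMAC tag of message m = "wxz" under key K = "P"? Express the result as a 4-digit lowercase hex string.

Key "P" = 50 is 1 byte ≤ B = 5; zero-pad to 5 bytes: K' = 50 00 00 00 00.
K' ⊕ ipad = 66 36 36 36 36.  K' ⊕ opad = 0c 5c 5c 5c 5c.
Inner input = (K'⊕ipad) ∥ m = 66 36 36 36 36 ∥ 77 78 7a.
Inner hash: sum = 102+54+54+54+54+119+120+122 = 679 → 02 a7.
Outer input = (K'⊕opad) ∥ inner = 0c 5c 5c 5c 5c ∥ 02 a7.
Outer hash (tag): sum = 12+92+92+92+92+2+167 = 549 → 02 25.

0225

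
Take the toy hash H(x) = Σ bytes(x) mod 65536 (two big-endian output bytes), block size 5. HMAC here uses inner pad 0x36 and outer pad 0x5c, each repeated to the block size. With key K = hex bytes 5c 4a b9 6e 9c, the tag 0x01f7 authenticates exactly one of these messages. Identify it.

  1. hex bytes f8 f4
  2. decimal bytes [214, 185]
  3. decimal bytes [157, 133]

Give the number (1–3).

2

Key hex bytes 5c 4a b9 6e 9c is exactly B = 5 bytes: K' = 5c 4a b9 6e 9c.
K' ⊕ ipad = 6a 7c 8f 58 aa; K' ⊕ opad = 00 16 e5 32 c0.
m1: inner = H(6a 7c 8f 58 aa f8 f4) = 04 63; tag = H(00 16 e5 32 c0 04 63) = 0254
m2: inner = H(6a 7c 8f 58 aa d6 b9) = 04 06; tag = H(00 16 e5 32 c0 04 06) = 01f7 ← matches
m3: inner = H(6a 7c 8f 58 aa 9d 85) = 03 99; tag = H(00 16 e5 32 c0 03 99) = 0289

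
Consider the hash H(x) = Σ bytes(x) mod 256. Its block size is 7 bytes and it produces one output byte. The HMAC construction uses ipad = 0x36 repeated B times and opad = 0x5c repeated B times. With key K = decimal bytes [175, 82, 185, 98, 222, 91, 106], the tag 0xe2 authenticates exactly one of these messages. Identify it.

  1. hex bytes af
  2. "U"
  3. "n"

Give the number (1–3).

Key decimal bytes [175, 82, 185, 98, 222, 91, 106] = af 52 b9 62 de 5b 6a is exactly B = 7 bytes: K' = af 52 b9 62 de 5b 6a.
K' ⊕ ipad = 99 64 8f 54 e8 6d 5c; K' ⊕ opad = f3 0e e5 3e 82 07 36.
m1: inner = H(99 64 8f 54 e8 6d 5c af) = 40; tag = H(f3 0e e5 3e 82 07 36 40) = 23
m2: inner = H(99 64 8f 54 e8 6d 5c 55) = e6; tag = H(f3 0e e5 3e 82 07 36 e6) = c9
m3: inner = H(99 64 8f 54 e8 6d 5c 6e) = ff; tag = H(f3 0e e5 3e 82 07 36 ff) = e2 ← matches

3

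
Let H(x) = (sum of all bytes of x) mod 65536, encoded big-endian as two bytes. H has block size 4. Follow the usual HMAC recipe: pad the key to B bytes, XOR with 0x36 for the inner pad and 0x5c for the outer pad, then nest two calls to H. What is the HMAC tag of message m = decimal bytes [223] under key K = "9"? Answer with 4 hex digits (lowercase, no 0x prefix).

Key "9" = 39 is 1 byte ≤ B = 4; zero-pad to 4 bytes: K' = 39 00 00 00.
K' ⊕ ipad = 0f 36 36 36.  K' ⊕ opad = 65 5c 5c 5c.
Inner input = (K'⊕ipad) ∥ m = 0f 36 36 36 ∥ df.
Inner hash: sum = 15+54+54+54+223 = 400 → 01 90.
Outer input = (K'⊕opad) ∥ inner = 65 5c 5c 5c ∥ 01 90.
Outer hash (tag): sum = 101+92+92+92+1+144 = 522 → 02 0a.

020a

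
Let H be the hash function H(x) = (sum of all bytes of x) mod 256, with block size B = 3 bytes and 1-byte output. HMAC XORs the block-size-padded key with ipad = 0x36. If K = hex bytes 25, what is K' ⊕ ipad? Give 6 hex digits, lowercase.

Key hex bytes 25 is 1 byte ≤ B = 3; zero-pad to 3 bytes: K' = 25 00 00.
XOR each byte with 0x36: 25⊕36=13, 00⊕36=36, 00⊕36=36.

133636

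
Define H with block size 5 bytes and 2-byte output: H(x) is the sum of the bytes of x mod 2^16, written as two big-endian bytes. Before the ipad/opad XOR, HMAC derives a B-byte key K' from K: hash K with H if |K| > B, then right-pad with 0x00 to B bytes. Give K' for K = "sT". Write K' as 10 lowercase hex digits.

Key "sT" = 73 54 is 2 bytes ≤ B = 5; zero-pad to 5 bytes: K' = 73 54 00 00 00.

7354000000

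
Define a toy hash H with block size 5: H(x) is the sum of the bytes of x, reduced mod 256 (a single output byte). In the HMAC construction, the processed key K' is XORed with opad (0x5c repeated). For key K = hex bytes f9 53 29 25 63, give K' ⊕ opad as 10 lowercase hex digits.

Key hex bytes f9 53 29 25 63 is exactly B = 5 bytes: K' = f9 53 29 25 63.
XOR each byte with 0x5c: f9⊕5c=a5, 53⊕5c=0f, 29⊕5c=75, 25⊕5c=79, 63⊕5c=3f.

a50f75793f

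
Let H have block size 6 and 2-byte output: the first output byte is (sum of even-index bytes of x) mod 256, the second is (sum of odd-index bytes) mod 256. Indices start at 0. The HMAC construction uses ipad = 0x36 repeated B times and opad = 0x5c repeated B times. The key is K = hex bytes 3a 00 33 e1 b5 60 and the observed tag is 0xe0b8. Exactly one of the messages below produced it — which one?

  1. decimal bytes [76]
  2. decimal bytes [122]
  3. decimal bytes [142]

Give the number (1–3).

Key hex bytes 3a 00 33 e1 b5 60 is exactly B = 6 bytes: K' = 3a 00 33 e1 b5 60.
K' ⊕ ipad = 0c 36 05 d7 83 56; K' ⊕ opad = 66 5c 6f bd e9 3c.
m1: inner = H(0c 36 05 d7 83 56 4c) = e0 63; tag = H(66 5c 6f bd e9 3c e0 63) = 9eb8
m2: inner = H(0c 36 05 d7 83 56 7a) = 0e 63; tag = H(66 5c 6f bd e9 3c 0e 63) = ccb8
m3: inner = H(0c 36 05 d7 83 56 8e) = 22 63; tag = H(66 5c 6f bd e9 3c 22 63) = e0b8 ← matches

3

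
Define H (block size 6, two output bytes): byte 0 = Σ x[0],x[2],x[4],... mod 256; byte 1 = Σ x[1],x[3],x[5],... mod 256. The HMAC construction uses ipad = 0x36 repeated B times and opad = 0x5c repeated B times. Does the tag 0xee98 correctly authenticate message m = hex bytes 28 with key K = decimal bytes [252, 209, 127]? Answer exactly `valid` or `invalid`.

invalid

Key decimal bytes [252, 209, 127] = fc d1 7f is 3 bytes ≤ B = 6; zero-pad to 6 bytes: K' = fc d1 7f 00 00 00.
K' ⊕ ipad = ca e7 49 36 36 36; K' ⊕ opad = a0 8d 23 5c 5c 5c.
Inner hash: even-index sum = 369 mod 256 = 113; odd-index sum = 339 mod 256 = 83 → 71 53.
Outer hash (recomputed tag): even-index sum = 400 mod 256 = 144; odd-index sum = 408 mod 256 = 152 → 90 98.
Recomputed tag = 9098; claimed = ee98 → mismatch.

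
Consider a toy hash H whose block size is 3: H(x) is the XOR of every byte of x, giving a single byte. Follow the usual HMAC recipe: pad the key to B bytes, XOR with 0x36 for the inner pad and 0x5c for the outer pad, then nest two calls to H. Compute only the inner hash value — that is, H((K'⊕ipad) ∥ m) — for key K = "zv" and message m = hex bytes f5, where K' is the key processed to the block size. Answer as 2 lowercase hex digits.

cf

Key "zv" = 7a 76 is 2 bytes ≤ B = 3; zero-pad to 3 bytes: K' = 7a 76 00.
K' ⊕ ipad = 4c 40 36.
Inner input = 4c 40 36 ∥ f5.
Inner hash: XOR 4c⊕40⊕36⊕f5 = cf.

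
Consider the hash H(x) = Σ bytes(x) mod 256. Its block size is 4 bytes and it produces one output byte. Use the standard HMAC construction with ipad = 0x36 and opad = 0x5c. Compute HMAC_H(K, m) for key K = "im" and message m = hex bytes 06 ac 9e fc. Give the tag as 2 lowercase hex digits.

Key "im" = 69 6d is 2 bytes ≤ B = 4; zero-pad to 4 bytes: K' = 69 6d 00 00.
K' ⊕ ipad = 5f 5b 36 36.  K' ⊕ opad = 35 31 5c 5c.
Inner input = (K'⊕ipad) ∥ m = 5f 5b 36 36 ∥ 06 ac 9e fc.
Inner hash: sum = 95+91+54+54+6+172+158+252 = 882; mod 256 = 114 → 72.
Outer input = (K'⊕opad) ∥ inner = 35 31 5c 5c ∥ 72.
Outer hash (tag): sum = 53+49+92+92+114 = 400; mod 256 = 144 → 90.

90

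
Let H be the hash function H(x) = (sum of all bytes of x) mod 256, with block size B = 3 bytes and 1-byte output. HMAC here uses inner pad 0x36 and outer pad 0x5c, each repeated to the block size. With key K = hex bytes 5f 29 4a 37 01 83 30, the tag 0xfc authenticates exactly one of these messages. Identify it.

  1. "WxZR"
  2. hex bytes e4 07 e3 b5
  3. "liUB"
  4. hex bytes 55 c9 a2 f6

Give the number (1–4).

Key hex bytes 5f 29 4a 37 01 83 30 is 7 bytes > B = 3, so hash it first: H(key) = bd, then zero-pad to 3 bytes: K' = bd 00 00.
K' ⊕ ipad = 8b 36 36; K' ⊕ opad = e1 5c 5c.
m1: inner = H(8b 36 36 57 78 5a 52) = 72; tag = H(e1 5c 5c 72) = 0b
m2: inner = H(8b 36 36 e4 07 e3 b5) = 7a; tag = H(e1 5c 5c 7a) = 13
m3: inner = H(8b 36 36 6c 69 55 42) = 63; tag = H(e1 5c 5c 63) = fc ← matches
m4: inner = H(8b 36 36 55 c9 a2 f6) = ad; tag = H(e1 5c 5c ad) = 46

3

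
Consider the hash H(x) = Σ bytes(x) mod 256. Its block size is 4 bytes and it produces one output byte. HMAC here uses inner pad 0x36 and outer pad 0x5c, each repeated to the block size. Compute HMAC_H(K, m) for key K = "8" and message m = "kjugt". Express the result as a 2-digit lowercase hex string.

4d

Key "8" = 38 is 1 byte ≤ B = 4; zero-pad to 4 bytes: K' = 38 00 00 00.
K' ⊕ ipad = 0e 36 36 36.  K' ⊕ opad = 64 5c 5c 5c.
Inner input = (K'⊕ipad) ∥ m = 0e 36 36 36 ∥ 6b 6a 75 67 74.
Inner hash: sum = 14+54+54+54+107+106+117+103+116 = 725; mod 256 = 213 → d5.
Outer input = (K'⊕opad) ∥ inner = 64 5c 5c 5c ∥ d5.
Outer hash (tag): sum = 100+92+92+92+213 = 589; mod 256 = 77 → 4d.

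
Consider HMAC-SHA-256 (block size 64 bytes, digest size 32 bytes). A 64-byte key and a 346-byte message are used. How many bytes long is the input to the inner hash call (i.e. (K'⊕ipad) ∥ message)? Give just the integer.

410

Key is 64 ≤ 64 bytes, zero-padded: |K'| = 64.
Inner input = (K'⊕ipad) ∥ m → 64 + 346 = 410 bytes.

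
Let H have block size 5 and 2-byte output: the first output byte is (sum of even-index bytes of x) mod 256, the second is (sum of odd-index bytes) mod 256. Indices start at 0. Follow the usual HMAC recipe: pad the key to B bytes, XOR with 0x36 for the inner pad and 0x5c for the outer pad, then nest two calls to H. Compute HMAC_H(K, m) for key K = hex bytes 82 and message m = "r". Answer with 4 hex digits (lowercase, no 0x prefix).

Key hex bytes 82 is 1 byte ≤ B = 5; zero-pad to 5 bytes: K' = 82 00 00 00 00.
K' ⊕ ipad = b4 36 36 36 36.  K' ⊕ opad = de 5c 5c 5c 5c.
Inner input = (K'⊕ipad) ∥ m = b4 36 36 36 36 ∥ 72.
Inner hash: even-index sum = 288 mod 256 = 32; odd-index sum = 222 mod 256 = 222 → 20 de.
Outer input = (K'⊕opad) ∥ inner = de 5c 5c 5c 5c ∥ 20 de.
Outer hash (tag): even-index sum = 628 mod 256 = 116; odd-index sum = 216 mod 256 = 216 → 74 d8.

74d8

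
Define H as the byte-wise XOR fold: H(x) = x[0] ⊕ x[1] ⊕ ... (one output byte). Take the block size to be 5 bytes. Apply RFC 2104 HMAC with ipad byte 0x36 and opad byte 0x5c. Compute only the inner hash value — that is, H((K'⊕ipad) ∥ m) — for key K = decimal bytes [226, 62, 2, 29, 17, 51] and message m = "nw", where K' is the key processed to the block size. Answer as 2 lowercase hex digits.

ce

Key decimal bytes [226, 62, 2, 29, 17, 51] = e2 3e 02 1d 11 33 is 6 bytes > B = 5, so hash it first: H(key) = e1, then zero-pad to 5 bytes: K' = e1 00 00 00 00.
K' ⊕ ipad = d7 36 36 36 36.
Inner input = d7 36 36 36 36 ∥ 6e 77.
Inner hash: XOR d7⊕36⊕36⊕36⊕36⊕6e⊕77 = ce.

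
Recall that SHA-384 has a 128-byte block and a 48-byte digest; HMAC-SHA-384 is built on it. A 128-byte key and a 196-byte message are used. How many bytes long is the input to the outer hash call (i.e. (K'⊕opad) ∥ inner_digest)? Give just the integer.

Key is 128 ≤ 128 bytes, zero-padded: |K'| = 128.
Outer input = (K'⊕opad) ∥ H(inner) → 128 + 48 = 176 bytes.

176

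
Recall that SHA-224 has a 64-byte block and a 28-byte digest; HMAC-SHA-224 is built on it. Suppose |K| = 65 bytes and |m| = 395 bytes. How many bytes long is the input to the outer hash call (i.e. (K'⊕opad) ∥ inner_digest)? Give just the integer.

Key is 65 > 64 bytes, so it is hashed to 28 bytes then zero-padded to 64: |K'| = 64.
Outer input = (K'⊕opad) ∥ H(inner) → 64 + 28 = 92 bytes.

92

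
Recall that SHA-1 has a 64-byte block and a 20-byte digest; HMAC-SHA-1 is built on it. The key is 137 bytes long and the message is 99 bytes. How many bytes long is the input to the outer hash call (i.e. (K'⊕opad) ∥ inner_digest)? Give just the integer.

Key is 137 > 64 bytes, so it is hashed to 20 bytes then zero-padded to 64: |K'| = 64.
Outer input = (K'⊕opad) ∥ H(inner) → 64 + 20 = 84 bytes.

84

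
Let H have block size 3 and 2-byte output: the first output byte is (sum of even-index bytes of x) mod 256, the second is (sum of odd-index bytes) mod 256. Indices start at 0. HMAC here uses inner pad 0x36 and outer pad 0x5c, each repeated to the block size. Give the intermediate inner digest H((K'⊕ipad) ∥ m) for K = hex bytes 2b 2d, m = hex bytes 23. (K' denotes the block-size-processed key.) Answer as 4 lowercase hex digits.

Key hex bytes 2b 2d is 2 bytes ≤ B = 3; zero-pad to 3 bytes: K' = 2b 2d 00.
K' ⊕ ipad = 1d 1b 36.
Inner input = 1d 1b 36 ∥ 23.
Inner hash: even-index sum = 83 mod 256 = 83; odd-index sum = 62 mod 256 = 62 → 53 3e.

533e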